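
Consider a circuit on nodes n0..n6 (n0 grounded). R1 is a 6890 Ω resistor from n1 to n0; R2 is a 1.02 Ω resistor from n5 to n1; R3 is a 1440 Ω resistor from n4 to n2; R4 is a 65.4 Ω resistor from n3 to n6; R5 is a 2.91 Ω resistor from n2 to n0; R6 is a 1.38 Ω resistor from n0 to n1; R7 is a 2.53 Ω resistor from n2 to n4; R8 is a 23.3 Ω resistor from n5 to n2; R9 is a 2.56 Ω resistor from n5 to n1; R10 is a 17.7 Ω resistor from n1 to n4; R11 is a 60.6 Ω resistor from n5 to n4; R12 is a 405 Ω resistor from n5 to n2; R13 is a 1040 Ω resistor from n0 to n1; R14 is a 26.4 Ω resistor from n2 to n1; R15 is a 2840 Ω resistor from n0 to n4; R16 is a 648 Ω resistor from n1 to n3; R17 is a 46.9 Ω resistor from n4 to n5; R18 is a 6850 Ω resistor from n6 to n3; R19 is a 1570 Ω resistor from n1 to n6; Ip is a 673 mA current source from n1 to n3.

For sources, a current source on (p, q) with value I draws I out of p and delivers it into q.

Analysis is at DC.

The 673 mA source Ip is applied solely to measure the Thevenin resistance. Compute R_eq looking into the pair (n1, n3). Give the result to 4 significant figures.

Element admittances at DC:
  Y(R1) = 0.0001451 S between n1,n0
  Y(R2) = 0.9804 S between n5,n1
  Y(R3) = 0.0006944 S between n4,n2
  Y(R4) = 0.01529 S between n3,n6
  Y(R5) = 0.3436 S between n2,n0
  Y(R6) = 0.7246 S between n0,n1
  Y(R7) = 0.3953 S between n2,n4
  Y(R8) = 0.04292 S between n5,n2
  Y(R9) = 0.3906 S between n5,n1
  Y(R10) = 0.05650 S between n1,n4
  Y(R11) = 0.01650 S between n5,n4
  Y(R12) = 0.002469 S between n5,n2
  Y(R13) = 0.0009615 S between n0,n1
  Y(R14) = 0.03788 S between n2,n1
  Y(R15) = 0.0003521 S between n0,n4
  Y(R16) = 0.001543 S between n1,n3
  Y(R17) = 0.02132 S between n4,n5
  Y(R18) = 0.0001460 S between n6,n3
  Y(R19) = 0.0006369 S between n1,n6
  Ip: injects 0.673 A into n3 (from n1)
Assemble and solve the 6×6 MNA system:
  V(n1)=0.000  V(n2)=0.000  V(n3)=312.3  V(n4)=0.000  V(n5)=0.000  V(n6)=299.9

R_eq = 464.1 Ω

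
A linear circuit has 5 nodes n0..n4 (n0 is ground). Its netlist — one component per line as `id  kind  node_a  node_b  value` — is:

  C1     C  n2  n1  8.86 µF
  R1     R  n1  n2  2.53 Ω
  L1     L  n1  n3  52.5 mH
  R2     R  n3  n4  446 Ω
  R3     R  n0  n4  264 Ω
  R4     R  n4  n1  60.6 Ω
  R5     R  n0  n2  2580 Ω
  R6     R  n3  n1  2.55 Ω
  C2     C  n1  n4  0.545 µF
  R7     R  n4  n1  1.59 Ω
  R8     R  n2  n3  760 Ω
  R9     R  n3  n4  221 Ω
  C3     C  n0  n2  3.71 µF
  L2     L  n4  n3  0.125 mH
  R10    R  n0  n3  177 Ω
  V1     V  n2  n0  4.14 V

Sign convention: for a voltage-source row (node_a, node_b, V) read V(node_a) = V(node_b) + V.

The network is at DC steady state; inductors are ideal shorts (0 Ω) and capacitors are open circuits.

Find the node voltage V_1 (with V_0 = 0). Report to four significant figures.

4.044 V

Element admittances at DC:
  Y(C1) = 0.000 S between n2,n1
  Y(R1) = 0.3953 S between n1,n2
  L1: short n1↔n3 (DC inductor)
  Y(R2) = 0.002242 S between n3,n4
  Y(R3) = 0.003788 S between n0,n4
  Y(R4) = 0.01650 S between n4,n1
  Y(R5) = 0.0003876 S between n0,n2
  Y(R6) = 0.3922 S between n3,n1
  Y(C2) = 0.000 S between n1,n4
  Y(R7) = 0.6289 S between n4,n1
  Y(R8) = 0.001316 S between n2,n3
  Y(R9) = 0.004525 S between n3,n4
  Y(C3) = 0.000 S between n0,n2
  L2: short n4↔n3 (DC inductor)
  Y(R10) = 0.005650 S between n0,n3
  V1: constraint V(n2)−V(n0) = 4.14
Assemble and solve the 7×7 MNA system:
  V(n1)=4.044  V(n2)=4.140  V(n3)=4.044  V(n4)=4.044
  i(L1)=0.03804  i(L2)=-0.01532  i(V1)=-0.03977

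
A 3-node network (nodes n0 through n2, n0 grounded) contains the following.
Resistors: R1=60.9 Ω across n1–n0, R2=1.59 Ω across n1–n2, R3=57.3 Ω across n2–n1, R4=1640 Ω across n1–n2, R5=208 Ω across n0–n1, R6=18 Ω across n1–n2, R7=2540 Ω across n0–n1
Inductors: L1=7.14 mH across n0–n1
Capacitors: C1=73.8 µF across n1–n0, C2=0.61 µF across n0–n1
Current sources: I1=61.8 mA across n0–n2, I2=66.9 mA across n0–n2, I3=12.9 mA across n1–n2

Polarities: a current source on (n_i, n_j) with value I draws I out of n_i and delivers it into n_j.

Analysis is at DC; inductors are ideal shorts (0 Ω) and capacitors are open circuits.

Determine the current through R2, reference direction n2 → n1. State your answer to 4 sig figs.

0.1268 A

Apply KCL at each of the 2 non-ground nodes and solve the resulting linear system.
Node n1: branches {R1, R2, L1, R3, C1, R4, R5, R6, C2, R7, I3} → V_1 = 0.000
Node n2: branches {R2, R3, R4, I1, R6, I2, I3} → V_2 = 0.2016
Source currents: i(L1)=-0.1287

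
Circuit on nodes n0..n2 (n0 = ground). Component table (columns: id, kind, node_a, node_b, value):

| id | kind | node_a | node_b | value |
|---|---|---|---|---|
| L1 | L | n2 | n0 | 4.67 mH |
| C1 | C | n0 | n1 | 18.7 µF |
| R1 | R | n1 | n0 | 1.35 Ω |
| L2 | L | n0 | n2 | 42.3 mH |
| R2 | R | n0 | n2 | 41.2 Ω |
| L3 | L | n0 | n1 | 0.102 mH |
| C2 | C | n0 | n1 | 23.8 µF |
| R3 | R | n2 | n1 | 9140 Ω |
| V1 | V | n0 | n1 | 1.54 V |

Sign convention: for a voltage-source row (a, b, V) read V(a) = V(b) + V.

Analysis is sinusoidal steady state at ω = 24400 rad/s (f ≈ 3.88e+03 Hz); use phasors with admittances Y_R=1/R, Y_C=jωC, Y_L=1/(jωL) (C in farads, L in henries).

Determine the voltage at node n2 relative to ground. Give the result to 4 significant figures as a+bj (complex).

-0.005959-0.002382j V

MNA unknowns: 2 node voltages V₁..V_2 plus 1 source current (V1)
L1: Y=0.000-0.008776j on G[2,0]
C1: Y=0.000+0.4563j on G[0,1]
R1: Y=0.7407+0.000j on G[1,0]
L2: Y=0.000-0.0009689j on G[0,2]
R2: Y=0.02427+0.000j on G[0,2]
L3: Y=0.000-0.4018j on G[0,1]
C2: Y=0.000+0.5807j on G[0,1]
R3: Y=0.0001094+0.000j on G[2,1]
V1: row V0−V1=1.54, i_V1 at 0,1
solve → V1=-1.540+0.000j, V2=-0.005959-0.002382j
aux → i_V1=-1.141-0.9782j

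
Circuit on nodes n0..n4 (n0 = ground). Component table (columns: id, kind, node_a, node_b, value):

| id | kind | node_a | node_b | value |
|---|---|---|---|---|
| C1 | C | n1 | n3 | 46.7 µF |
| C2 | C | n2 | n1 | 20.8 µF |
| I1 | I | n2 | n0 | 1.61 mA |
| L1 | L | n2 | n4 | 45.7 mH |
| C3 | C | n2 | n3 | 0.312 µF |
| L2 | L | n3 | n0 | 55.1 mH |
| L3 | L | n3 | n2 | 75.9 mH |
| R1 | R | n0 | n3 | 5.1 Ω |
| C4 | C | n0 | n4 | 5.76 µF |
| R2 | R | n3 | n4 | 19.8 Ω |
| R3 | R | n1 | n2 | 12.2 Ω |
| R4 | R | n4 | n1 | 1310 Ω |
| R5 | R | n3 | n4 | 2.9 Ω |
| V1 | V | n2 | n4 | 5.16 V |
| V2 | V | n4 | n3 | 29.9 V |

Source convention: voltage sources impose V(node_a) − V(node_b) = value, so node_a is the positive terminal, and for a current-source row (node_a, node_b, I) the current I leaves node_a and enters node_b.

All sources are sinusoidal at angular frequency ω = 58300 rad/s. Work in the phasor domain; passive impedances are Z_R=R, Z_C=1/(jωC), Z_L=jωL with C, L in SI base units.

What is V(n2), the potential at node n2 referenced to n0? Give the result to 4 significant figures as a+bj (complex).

12.75-13.03j V

MNA unknowns: 4 node voltages V₁..V_4 plus 2 source currents (V1, V2)
C1: Y=0.000+2.723j on G[1,3]
C2: Y=0.000+1.213j on G[2,1]
I1: z[2]−=0.00161, z[0]+=0.00161
L1: Y=0.000-0.0003753j on G[2,4]
C3: Y=0.000+0.01819j on G[2,3]
L2: Y=0.000-0.0003113j on G[3,0]
L3: Y=0.000-0.0002260j on G[3,2]
R1: Y=0.1961+0.000j on G[0,3]
C4: Y=0.000+0.3358j on G[0,4]
R2: Y=0.05051+0.000j on G[3,4]
R3: Y=0.08197+0.000j on G[1,2]
R4: Y=0.0007634+0.000j on G[4,1]
R5: Y=0.3448+0.000j on G[3,4]
V1: row V2−V4=5.16, i_V1 at 2,4
V2: row V4−V3=29.9, i_V2 at 4,3
solve → V1=-11.50-13.54j, V2=12.75-13.03j, V3=-22.31-13.03j, V4=7.590-13.03j
aux → i_V1=-1.372-30.07j, i_V2=-17.58-32.62j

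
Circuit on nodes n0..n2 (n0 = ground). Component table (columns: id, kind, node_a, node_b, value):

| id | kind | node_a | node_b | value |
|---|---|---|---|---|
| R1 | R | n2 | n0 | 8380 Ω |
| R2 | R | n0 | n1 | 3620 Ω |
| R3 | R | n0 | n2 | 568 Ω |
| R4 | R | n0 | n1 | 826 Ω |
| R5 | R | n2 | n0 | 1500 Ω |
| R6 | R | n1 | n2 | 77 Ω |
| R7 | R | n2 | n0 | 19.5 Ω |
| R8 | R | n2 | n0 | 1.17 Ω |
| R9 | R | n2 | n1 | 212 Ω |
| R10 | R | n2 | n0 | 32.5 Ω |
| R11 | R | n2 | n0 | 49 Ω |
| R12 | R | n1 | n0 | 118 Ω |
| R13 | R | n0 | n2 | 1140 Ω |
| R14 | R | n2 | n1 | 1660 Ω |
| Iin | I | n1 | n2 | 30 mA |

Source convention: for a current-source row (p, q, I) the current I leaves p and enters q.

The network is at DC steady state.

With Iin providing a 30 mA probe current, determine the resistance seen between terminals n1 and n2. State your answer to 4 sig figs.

Element admittances at DC:
  Y(R1) = 0.0001193 S between n2,n0
  Y(R2) = 0.0002762 S between n0,n1
  Y(R3) = 0.001761 S between n0,n2
  Y(R4) = 0.001211 S between n0,n1
  Y(R5) = 0.0006667 S between n2,n0
  Y(R6) = 0.01299 S between n1,n2
  Y(R7) = 0.05128 S between n2,n0
  Y(R8) = 0.8547 S between n2,n0
  Y(R9) = 0.004717 S between n2,n1
  Y(R10) = 0.03077 S between n2,n0
  Y(R11) = 0.02041 S between n2,n0
  Y(R12) = 0.008475 S between n1,n0
  Y(R13) = 0.0008772 S between n0,n2
  Y(R14) = 0.0006024 S between n2,n1
  Iin: injects 0.03 A into n2 (from n1)
Assemble and solve the 2×2 MNA system:
  V(n1)=-1.054  V(n2)=0.01093

R_eq = 35.50 Ω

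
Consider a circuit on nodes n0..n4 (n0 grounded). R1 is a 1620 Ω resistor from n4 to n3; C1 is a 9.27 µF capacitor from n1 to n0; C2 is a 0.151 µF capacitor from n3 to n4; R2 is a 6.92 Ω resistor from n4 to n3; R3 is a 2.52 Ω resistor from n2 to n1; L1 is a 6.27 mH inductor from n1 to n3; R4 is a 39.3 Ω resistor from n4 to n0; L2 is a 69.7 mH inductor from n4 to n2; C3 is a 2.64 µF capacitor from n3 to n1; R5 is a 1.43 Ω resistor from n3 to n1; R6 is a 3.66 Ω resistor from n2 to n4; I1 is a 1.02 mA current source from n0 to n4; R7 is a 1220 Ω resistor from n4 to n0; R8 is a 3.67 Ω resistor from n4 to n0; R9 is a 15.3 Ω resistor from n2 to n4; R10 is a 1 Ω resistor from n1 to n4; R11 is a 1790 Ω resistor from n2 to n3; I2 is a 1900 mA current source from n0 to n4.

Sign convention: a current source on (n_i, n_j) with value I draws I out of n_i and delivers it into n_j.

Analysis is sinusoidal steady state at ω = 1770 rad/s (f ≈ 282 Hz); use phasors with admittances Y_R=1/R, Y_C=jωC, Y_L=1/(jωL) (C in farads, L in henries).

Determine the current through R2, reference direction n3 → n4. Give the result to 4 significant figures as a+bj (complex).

-0.0008128-0.009552j A

Apply KCL at each of the 4 non-ground nodes and solve the resulting linear system.
Node n1: branches {C1, R3, L1, C3, R5, R10} → V_1 = 6.335-0.4277j
Node n2: branches {R3, L2, R6, R9, R11} → V_2 = 6.338-0.3910j
Node n3: branches {R1, C2, R2, L1, C3, R5, R11} → V_3 = 6.334-0.4140j
Node n4: branches {R1, C2, R2, R4, L2, R6, I1, R7, R8, R9, R10, I2} → V_4 = 6.340-0.3479j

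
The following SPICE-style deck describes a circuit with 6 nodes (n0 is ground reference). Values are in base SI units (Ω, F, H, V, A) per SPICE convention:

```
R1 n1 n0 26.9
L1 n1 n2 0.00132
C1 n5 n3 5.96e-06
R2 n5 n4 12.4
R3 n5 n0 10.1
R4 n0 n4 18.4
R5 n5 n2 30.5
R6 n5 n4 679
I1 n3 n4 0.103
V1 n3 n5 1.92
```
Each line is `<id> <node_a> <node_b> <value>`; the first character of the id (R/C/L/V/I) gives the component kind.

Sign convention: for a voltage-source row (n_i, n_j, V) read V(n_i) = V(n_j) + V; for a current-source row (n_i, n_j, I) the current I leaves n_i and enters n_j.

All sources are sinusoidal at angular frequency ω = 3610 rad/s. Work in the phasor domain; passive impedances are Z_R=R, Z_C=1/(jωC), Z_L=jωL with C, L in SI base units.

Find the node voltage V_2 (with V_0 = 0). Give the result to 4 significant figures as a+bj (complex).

-0.1299-0.01331j V

MNA unknowns: 5 node voltages V₁..V_5 plus 1 source current (V1)
R1: Y=0.03717+0.000j on G[1,0]
L1: Y=0.000-0.2099j on G[1,2]
C1: Y=0.000+0.02152j on G[5,3]
R2: Y=0.08065+0.000j on G[5,4]
R3: Y=0.09901+0.000j on G[5,0]
R4: Y=0.05435+0.000j on G[0,4]
R5: Y=0.03279+0.000j on G[5,2]
R6: Y=0.001473+0.000j on G[5,4]
I1: z[3]−=0.103, z[4]+=0.103
V1: row V3−V5=1.92, i_V1 at 3,5
solve → V1=-0.1282+0.009400j, V2=-0.1299-0.01331j, V3=1.645-0.002653j, V4=0.5891-0.001597j, V5=-0.2752-0.002653j
aux → i_V1=-0.1030-0.04131j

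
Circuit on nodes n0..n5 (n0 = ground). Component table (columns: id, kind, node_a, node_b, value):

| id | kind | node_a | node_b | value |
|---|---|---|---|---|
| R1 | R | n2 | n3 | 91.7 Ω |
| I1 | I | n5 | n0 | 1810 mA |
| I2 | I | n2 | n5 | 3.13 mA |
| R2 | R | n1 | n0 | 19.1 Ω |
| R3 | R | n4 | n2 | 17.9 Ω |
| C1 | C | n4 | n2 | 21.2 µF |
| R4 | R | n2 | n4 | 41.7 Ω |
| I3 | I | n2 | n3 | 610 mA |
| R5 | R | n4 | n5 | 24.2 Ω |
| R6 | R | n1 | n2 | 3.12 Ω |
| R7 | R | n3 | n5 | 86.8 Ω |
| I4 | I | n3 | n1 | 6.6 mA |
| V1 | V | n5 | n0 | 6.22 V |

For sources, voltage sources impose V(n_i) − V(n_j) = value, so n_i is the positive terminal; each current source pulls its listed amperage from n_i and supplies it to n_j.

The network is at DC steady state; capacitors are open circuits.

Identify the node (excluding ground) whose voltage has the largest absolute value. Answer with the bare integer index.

3

Element admittances at DC:
  Y(R1) = 0.01091 S between n2,n3
  I1: injects 1.81 A into n0 (from n5)
  I2: injects 0.00313 A into n5 (from n2)
  Y(R2) = 0.05236 S between n1,n0
  Y(R3) = 0.05587 S between n4,n2
  Y(C1) = 0.000 S between n4,n2
  Y(R4) = 0.02398 S between n2,n4
  I3: injects 0.61 A into n3 (from n2)
  Y(R5) = 0.04132 S between n4,n5
  Y(R6) = 0.3205 S between n1,n2
  Y(R7) = 0.01152 S between n3,n5
  I4: injects 0.0066 A into n1 (from n3)
  V1: constraint V(n5)−V(n0) = 6.22
Assemble and solve the 6×6 MNA system:
  V(n1)=-1.195  V(n2)=-1.411  V(n3)=29.42  V(n4)=1.191  V(n5)=6.220
  i(V1)=-1.747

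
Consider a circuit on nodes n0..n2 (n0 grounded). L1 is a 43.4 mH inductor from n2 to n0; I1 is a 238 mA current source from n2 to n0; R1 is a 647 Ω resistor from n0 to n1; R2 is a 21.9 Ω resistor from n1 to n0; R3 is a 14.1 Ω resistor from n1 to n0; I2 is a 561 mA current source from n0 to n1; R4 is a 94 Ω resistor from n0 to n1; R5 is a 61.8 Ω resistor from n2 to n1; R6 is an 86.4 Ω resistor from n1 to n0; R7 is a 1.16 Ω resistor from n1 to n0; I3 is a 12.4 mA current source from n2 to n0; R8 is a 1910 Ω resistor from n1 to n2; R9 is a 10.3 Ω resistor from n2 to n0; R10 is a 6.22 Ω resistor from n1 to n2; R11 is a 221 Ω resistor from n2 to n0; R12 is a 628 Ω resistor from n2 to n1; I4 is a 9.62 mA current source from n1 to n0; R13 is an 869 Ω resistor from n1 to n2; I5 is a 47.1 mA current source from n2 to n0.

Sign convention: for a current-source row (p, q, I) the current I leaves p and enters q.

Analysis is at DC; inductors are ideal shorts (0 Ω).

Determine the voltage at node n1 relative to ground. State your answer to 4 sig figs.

MNA unknowns: 2 node voltages V₁..V_2 plus 1 source current (L1)
L1: row V2−V0=0, i_L1 at 2,0
I1: z[2]−=0.238, z[0]+=0.238
R1: Y=0.001546 on G[0,1]
R2: Y=0.04566 on G[1,0]
R3: Y=0.07092 on G[1,0]
I2: z[0]−=0.561, z[1]+=0.561
R4: Y=0.01064 on G[0,1]
R5: Y=0.01618 on G[2,1]
R6: Y=0.01157 on G[1,0]
R7: Y=0.8621 on G[1,0]
I3: z[2]−=0.0124, z[0]+=0.0124
R8: Y=0.0005236 on G[1,2]
R9: Y=0.09709 on G[2,0]
R10: Y=0.1608 on G[1,2]
R11: Y=0.004525 on G[2,0]
R12: Y=0.001592 on G[2,1]
I4: z[1]−=0.00962, z[0]+=0.00962
R13: Y=0.001151 on G[1,2]
I5: z[2]−=0.0471, z[0]+=0.0471
solve → V1=0.4662, V2=0.000
aux → i_L1=-0.2135

0.4662 V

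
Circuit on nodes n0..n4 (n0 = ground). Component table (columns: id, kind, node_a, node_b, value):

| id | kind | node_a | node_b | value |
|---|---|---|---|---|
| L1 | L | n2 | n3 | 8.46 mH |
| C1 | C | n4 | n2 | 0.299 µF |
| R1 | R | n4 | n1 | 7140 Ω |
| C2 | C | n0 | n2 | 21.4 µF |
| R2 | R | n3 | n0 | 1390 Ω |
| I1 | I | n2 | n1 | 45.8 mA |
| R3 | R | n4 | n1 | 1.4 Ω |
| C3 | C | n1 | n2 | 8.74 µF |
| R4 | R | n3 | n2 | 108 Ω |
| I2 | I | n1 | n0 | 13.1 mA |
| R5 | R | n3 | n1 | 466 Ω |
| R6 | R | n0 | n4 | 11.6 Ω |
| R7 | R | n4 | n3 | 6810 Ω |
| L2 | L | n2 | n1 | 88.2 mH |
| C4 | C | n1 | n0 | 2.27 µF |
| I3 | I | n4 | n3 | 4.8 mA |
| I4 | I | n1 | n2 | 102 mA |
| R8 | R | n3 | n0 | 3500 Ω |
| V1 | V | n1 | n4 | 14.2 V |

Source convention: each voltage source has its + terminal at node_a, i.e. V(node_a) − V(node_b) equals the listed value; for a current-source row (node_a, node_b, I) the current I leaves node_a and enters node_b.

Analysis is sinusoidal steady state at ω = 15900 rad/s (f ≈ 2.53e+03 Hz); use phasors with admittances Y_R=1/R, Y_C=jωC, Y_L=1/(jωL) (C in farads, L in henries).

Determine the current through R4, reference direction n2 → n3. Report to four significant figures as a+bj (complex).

Element admittances at ω=15900 rad/s:
  Y(L1) = 0.000-0.007434j S between n2,n3
  Y(C1) = 0.000+0.004754j S between n4,n2
  Y(R1) = 0.0001401+0.000j S between n4,n1
  Y(C2) = 0.000+0.3403j S between n0,n2
  Y(R2) = 0.0007194+0.000j S between n3,n0
  I1: injects 0.0458 A into n1 (from n2)
  Y(R3) = 0.7143+0.000j S between n4,n1
  Y(C3) = 0.000+0.1390j S between n1,n2
  Y(R4) = 0.009259+0.000j S between n3,n2
  I2: injects 0.0131 A into n0 (from n1)
  Y(R5) = 0.002146+0.000j S between n3,n1
  Y(R6) = 0.08621+0.000j S between n0,n4
  Y(R7) = 0.0001468+0.000j S between n4,n3
  Y(L2) = 0.000-0.0007131j S between n2,n1
  Y(C4) = 0.000+0.03609j S between n1,n0
  I3: injects 0.0048 A into n3 (from n4)
  I4: injects 0.102 A into n2 (from n1)
  Y(R8) = 0.0002857+0.000j S between n3,n0
  V1: constraint V(n1)−V(n4) = 14.2
Assemble and solve the 5×5 MNA system:
  V(n1)=4.128-5.918j  V(n2)=1.067-1.880j  V(n3)=1.835-2.012j  V(n4)=-10.07-5.918j
  i(V1)=-10.99-0.5637j

-0.007109+0.001224j A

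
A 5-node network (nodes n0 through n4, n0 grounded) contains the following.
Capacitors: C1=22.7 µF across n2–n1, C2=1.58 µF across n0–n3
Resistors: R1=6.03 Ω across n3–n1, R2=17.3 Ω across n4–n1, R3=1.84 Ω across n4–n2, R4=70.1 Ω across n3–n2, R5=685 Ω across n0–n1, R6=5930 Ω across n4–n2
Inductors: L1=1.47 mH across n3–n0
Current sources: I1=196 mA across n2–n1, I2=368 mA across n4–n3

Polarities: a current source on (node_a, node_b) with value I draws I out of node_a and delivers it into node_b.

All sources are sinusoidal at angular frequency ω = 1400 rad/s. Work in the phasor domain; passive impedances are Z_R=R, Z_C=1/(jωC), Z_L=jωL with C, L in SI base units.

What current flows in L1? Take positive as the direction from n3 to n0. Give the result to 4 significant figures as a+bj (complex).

Apply KCL at each of the 4 non-ground nodes and solve the resulting linear system.
Node n1: branches {C1, R1, R2, I1, R5} → V_1 = -1.542-0.2314j
Node n2: branches {C1, R3, R4, I1, R6} → V_2 = -7.724+2.773j
Node n3: branches {R1, C2, L1, R4, I2} → V_3 = -0.0006985+0.004653j
Node n4: branches {R2, R3, R6, I2} → V_4 = -7.741+2.484j

0.002261+0.0003394j A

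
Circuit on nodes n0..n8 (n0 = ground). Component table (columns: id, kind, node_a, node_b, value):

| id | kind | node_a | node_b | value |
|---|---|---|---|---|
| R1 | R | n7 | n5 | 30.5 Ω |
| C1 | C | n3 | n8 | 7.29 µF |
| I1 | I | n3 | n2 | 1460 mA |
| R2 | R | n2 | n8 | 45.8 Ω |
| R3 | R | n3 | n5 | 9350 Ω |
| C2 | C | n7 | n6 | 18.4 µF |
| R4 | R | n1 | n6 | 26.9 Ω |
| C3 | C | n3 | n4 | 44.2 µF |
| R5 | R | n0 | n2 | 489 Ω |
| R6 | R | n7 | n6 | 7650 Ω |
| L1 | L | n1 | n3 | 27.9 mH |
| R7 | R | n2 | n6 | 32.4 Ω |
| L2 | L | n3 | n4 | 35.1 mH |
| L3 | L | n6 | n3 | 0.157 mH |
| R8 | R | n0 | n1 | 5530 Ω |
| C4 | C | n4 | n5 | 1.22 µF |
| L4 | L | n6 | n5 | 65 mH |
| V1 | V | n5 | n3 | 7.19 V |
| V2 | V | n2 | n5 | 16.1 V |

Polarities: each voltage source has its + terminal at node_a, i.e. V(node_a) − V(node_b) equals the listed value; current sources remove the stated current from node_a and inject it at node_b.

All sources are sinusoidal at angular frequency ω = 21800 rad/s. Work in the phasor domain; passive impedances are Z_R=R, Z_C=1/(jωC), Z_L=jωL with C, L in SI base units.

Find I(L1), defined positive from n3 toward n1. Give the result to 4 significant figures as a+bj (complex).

MNA unknowns: 8 node voltages V₁..V_8 plus 2 source currents (V1, V2)
R1: Y=0.03279+0.000j on G[7,5]
C1: Y=0.000+0.1589j on G[3,8]
I1: z[3]−=1.46, z[2]+=1.46
R2: Y=0.02183+0.000j on G[2,8]
R3: Y=0.0001070+0.000j on G[3,5]
C2: Y=0.000+0.4011j on G[7,6]
R4: Y=0.03717+0.000j on G[1,6]
C3: Y=0.000+0.9636j on G[3,4]
R5: Y=0.002045+0.000j on G[0,2]
R6: Y=0.0001307+0.000j on G[7,6]
L1: Y=0.000-0.001644j on G[1,3]
R7: Y=0.03086+0.000j on G[2,6]
L2: Y=0.000-0.001307j on G[3,4]
L3: Y=0.000-0.2922j on G[6,3]
R8: Y=0.0001808+0.000j on G[0,1]
C4: Y=0.000+0.02660j on G[4,5]
L4: Y=0.000-0.0007057j on G[6,5]
V1: row V5−V3=7.19, i_V1 at 5,3
V2: row V2−V5=16.1, i_V2 at 2,5
solve → V1=-20.85+2.896j, V2=1.844-0.2561j, V3=-21.45-0.2561j, V4=-21.25-0.2561j, V5=-14.26-0.2561j, V6=-20.81+2.884j, V7=-21.02+2.331j, V8=-21.01-3.397j
aux → i_V1=0.03759-0.06778j, i_V2=0.2579+0.02886j

-0.005183+0.0009835j A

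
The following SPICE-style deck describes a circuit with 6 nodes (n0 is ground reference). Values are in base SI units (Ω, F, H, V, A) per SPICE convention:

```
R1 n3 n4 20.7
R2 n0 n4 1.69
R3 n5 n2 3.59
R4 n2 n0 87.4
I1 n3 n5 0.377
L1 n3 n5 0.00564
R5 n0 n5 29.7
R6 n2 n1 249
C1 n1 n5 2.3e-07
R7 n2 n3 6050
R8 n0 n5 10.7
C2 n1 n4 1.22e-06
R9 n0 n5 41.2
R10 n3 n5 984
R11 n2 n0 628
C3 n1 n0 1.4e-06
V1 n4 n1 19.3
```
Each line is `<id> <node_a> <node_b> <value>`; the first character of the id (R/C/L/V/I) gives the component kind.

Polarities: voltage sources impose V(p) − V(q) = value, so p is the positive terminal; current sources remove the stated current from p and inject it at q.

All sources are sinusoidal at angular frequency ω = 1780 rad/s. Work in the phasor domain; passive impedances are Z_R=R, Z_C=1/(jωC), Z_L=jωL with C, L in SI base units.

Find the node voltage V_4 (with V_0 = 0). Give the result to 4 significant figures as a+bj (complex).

0.02257-0.09707j V

MNA unknowns: 5 node voltages V₁..V_5 plus 1 source current (V1)
R1: Y=0.04831+0.000j on G[3,4]
R2: Y=0.5917+0.000j on G[0,4]
R3: Y=0.2786+0.000j on G[5,2]
R4: Y=0.01144+0.000j on G[2,0]
I1: z[3]−=0.377, z[5]+=0.377
L1: Y=0.000-0.09961j on G[3,5]
R5: Y=0.03367+0.000j on G[0,5]
R6: Y=0.004016+0.000j on G[2,1]
C1: Y=0.000+0.0004094j on G[1,5]
R7: Y=0.0001653+0.000j on G[2,3]
R8: Y=0.09346+0.000j on G[0,5]
C2: Y=0.000+0.002172j on G[1,4]
R9: Y=0.02427+0.000j on G[0,5]
R10: Y=0.001016+0.000j on G[3,5]
R11: Y=0.001592+0.000j on G[2,0]
C3: Y=0.000+0.002492j on G[1,0]
V1: row V4−V1=19.3, i_V1 at 4,1
solve → V1=-19.28-0.09707j, V2=-0.3210+0.6044j, V3=-1.266-2.502j, V4=0.02257-0.09707j, V5=-0.06217+0.6446j
aux → i_V1=-0.07558-0.1006j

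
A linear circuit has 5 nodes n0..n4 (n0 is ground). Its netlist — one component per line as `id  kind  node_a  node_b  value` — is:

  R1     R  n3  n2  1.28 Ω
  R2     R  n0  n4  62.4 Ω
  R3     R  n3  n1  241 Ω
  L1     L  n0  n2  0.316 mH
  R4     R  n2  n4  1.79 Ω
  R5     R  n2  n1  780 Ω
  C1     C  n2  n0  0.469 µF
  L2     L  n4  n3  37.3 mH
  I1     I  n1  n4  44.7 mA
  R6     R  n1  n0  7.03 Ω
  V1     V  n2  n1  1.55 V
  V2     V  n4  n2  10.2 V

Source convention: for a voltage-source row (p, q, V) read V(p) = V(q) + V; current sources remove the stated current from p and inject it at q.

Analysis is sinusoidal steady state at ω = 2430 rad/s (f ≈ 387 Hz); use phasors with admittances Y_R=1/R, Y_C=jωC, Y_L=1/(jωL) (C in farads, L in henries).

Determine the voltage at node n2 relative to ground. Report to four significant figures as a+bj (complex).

0.005253+0.04319j V

MNA unknowns: 4 node voltages V₁..V_4 plus 2 source currents (V1, V2)
R1: Y=0.7812+0.000j on G[3,2]
R2: Y=0.01603+0.000j on G[0,4]
R3: Y=0.004149+0.000j on G[3,1]
L1: Y=0.000-1.302j on G[0,2]
R4: Y=0.5587+0.000j on G[2,4]
R5: Y=0.001282+0.000j on G[2,1]
C1: Y=0.000+0.001140j on G[2,0]
L2: Y=0.000-0.01103j on G[4,3]
I1: z[1]−=0.0447, z[4]+=0.0447
R6: Y=0.1422+0.000j on G[1,0]
V1: row V2−V1=1.55, i_V1 at 2,1
V2: row V4−V2=10.2, i_V2 at 4,2
solve → V1=-1.545+0.04319j, V2=0.005253+0.04319j, V3=-0.0009218-0.1002j, V4=10.21+0.04319j
aux → i_V1=-0.1834+0.006738j, i_V2=-5.819+0.1119j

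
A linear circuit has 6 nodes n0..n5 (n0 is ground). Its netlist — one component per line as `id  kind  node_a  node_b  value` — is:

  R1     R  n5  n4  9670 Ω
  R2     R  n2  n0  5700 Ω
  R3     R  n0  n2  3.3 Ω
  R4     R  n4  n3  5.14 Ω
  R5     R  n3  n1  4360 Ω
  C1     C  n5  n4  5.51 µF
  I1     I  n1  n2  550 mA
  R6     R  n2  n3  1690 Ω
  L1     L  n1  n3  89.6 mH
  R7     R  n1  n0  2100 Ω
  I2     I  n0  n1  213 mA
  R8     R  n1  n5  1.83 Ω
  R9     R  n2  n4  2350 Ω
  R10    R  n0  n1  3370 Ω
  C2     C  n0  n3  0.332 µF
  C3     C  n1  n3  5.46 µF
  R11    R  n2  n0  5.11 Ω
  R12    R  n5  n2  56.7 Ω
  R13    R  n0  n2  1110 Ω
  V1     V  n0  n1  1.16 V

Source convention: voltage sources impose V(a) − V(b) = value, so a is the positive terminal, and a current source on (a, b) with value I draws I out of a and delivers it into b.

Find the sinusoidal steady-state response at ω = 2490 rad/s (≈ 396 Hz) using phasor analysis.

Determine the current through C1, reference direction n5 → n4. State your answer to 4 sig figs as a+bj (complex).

-0.001230-0.0002097j A

MNA unknowns: 5 node voltages V₁..V_5 plus 1 source current (V1)
R1: Y=0.0001034+0.000j on G[5,4]
R2: Y=0.0001754+0.000j on G[2,0]
R3: Y=0.3030+0.000j on G[0,2]
R4: Y=0.1946+0.000j on G[4,3]
R5: Y=0.0002294+0.000j on G[3,1]
C1: Y=0.000+0.01372j on G[5,4]
I1: z[1]−=0.55, z[2]+=0.55
R6: Y=0.0005917+0.000j on G[2,3]
L1: Y=0.000-0.004482j on G[1,3]
R7: Y=0.0004762+0.000j on G[1,0]
I2: z[0]−=0.213, z[1]+=0.213
R8: Y=0.5464+0.000j on G[1,5]
R9: Y=0.0004255+0.000j on G[2,4]
R10: Y=0.0002967+0.000j on G[0,1]
C2: Y=0.000+0.0008267j on G[0,3]
C3: Y=0.000+0.01360j on G[1,3]
R11: Y=0.1957+0.000j on G[2,0]
R12: Y=0.01764+0.000j on G[5,2]
R13: Y=0.0009009+0.000j on G[0,2]
V1: row V0−V1=1.16, i_V1 at 0,1
solve → V1=-1.160+0.000j, V2=1.022-0.0001624j, V3=-1.073-0.08847j, V4=-1.074-0.08931j, V5=-1.090+0.0003502j
aux → i_V1=0.2968-0.0009678j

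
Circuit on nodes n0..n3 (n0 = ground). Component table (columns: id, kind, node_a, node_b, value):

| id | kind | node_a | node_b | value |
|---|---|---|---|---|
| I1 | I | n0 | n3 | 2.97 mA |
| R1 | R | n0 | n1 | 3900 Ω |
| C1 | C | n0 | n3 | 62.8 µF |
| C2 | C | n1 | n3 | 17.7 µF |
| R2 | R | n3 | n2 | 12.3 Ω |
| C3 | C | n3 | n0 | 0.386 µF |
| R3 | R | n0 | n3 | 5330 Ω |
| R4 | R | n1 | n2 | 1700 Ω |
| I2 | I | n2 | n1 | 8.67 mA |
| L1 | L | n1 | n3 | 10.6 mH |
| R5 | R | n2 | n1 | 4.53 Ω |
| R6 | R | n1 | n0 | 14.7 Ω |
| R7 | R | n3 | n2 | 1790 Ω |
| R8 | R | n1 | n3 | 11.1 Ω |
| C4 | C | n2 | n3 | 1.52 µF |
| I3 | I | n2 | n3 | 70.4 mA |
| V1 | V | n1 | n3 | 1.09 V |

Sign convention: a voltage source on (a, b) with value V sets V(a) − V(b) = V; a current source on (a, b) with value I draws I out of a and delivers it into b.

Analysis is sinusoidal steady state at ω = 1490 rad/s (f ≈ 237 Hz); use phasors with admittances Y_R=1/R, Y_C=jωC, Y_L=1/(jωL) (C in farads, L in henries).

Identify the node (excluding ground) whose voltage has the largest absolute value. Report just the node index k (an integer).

Apply KCL at each of the 3 non-ground nodes and solve the resulting linear system.
Node n1: branches {R1, C2, R4, I2, L1, R5, R6, R8, V1} → V_1 = 0.7290+0.4964j
Node n2: branches {R2, R4, I2, R5, R7, C4, I3} → V_2 = 0.1739+0.4924j
Node n3: branches {I1, C1, C2, R2, C3, R3, L1, R7, R8, C4, I3, V1} → V_3 = -0.3610+0.4964j
Source currents: i(V1)=-0.2622+0.005484j

1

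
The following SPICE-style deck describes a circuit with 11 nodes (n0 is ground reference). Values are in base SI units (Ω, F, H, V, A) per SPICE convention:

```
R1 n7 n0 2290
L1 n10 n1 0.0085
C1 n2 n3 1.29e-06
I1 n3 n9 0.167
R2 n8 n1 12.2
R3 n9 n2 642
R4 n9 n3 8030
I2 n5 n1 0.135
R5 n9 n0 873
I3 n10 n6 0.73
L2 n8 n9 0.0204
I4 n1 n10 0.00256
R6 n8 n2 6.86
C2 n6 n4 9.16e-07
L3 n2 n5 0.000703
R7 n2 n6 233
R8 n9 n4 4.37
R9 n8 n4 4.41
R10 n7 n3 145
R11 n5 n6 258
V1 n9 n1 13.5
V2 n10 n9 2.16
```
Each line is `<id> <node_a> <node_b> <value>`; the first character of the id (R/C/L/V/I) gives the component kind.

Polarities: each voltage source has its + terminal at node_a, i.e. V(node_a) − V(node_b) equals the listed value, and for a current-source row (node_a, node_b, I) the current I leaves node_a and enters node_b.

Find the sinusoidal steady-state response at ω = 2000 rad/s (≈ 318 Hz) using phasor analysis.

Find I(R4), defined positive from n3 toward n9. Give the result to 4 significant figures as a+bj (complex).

MNA unknowns: 10 node voltages V₁..V_10 plus 2 source currents (V1, V2)
R1: Y=0.0004367+0.000j on G[7,0]
L1: Y=0.000-0.05882j on G[10,1]
C1: Y=0.000+0.002580j on G[2,3]
I1: z[3]−=0.167, z[9]+=0.167
R2: Y=0.08197+0.000j on G[8,1]
R3: Y=0.001558+0.000j on G[9,2]
R4: Y=0.0001245+0.000j on G[9,3]
I2: z[5]−=0.135, z[1]+=0.135
R5: Y=0.001145+0.000j on G[9,0]
I3: z[10]−=0.73, z[6]+=0.73
L2: Y=0.000-0.02451j on G[8,9]
I4: z[1]−=0.00256, z[10]+=0.00256
R6: Y=0.1458+0.000j on G[8,2]
C2: Y=0.000+0.001832j on G[6,4]
L3: Y=0.000-0.7112j on G[2,5]
R7: Y=0.004292+0.000j on G[2,6]
R8: Y=0.2288+0.000j on G[9,4]
R9: Y=0.2268+0.000j on G[8,4]
R10: Y=0.006897+0.000j on G[7,3]
R11: Y=0.003876+0.000j on G[5,6]
V1: row V9−V1=13.5, i_V1 at 9,1
V2: row V10−V9=2.16, i_V2 at 10,9
solve → V1=-10.66-16.04j, V2=2.133-18.21j, V3=-7.921+44.73j, V4=1.224-16.16j, V5=2.239-17.94j, V6=86.82-37.28j, V7=-7.449+42.07j, V8=-0.5765-16.98j, V9=2.840-16.04j, V10=5.000-16.04j
aux → i_V1=-0.9590+0.9986j, i_V2=-0.7274+0.9212j

-0.001340+0.007568j A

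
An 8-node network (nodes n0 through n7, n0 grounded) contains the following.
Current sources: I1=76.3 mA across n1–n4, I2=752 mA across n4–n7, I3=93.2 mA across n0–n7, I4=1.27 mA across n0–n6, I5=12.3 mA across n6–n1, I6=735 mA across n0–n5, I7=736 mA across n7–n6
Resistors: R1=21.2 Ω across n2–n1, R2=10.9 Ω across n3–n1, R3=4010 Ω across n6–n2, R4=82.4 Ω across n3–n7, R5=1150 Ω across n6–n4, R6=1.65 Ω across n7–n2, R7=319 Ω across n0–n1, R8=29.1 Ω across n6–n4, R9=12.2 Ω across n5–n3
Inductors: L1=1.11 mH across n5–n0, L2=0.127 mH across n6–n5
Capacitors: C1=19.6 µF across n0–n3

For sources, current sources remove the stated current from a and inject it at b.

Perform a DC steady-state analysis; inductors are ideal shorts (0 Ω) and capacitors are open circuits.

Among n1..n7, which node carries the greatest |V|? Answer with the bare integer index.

MNA unknowns: 7 node voltages V₁..V_7 plus 2 source currents (L1, L2)
I1: z[1]−=0.0763, z[4]+=0.0763
R1: Y=0.04717 on G[2,1]
I2: z[4]−=0.752, z[7]+=0.752
R2: Y=0.09174 on G[3,1]
R3: Y=0.0002494 on G[6,2]
R4: Y=0.01214 on G[3,7]
I3: z[0]−=0.0932, z[7]+=0.0932
L1: row V5−V0=0, i_L1 at 5,0
R5: Y=0.0008696 on G[6,4]
R6: Y=0.6061 on G[7,2]
R7: Y=0.003135 on G[0,1]
R8: Y=0.03436 on G[6,4]
I4: z[0]−=0.00127, z[6]+=0.00127
I5: z[6]−=0.0123, z[1]+=0.0123
C1: Y=0.000 on G[0,3]
R9: Y=0.08197 on G[5,3]
L2: row V6−V5=0, i_L2 at 6,5
I6: z[0]−=0.735, z[5]+=0.735
I7: z[7]−=0.736, z[6]+=0.736
solve → V1=0.7027, V2=2.467, V3=0.5171, V4=-19.18, V5=0.000, V6=0.000, V7=2.606
aux → i_L1=0.8273, i_L2=0.04989

4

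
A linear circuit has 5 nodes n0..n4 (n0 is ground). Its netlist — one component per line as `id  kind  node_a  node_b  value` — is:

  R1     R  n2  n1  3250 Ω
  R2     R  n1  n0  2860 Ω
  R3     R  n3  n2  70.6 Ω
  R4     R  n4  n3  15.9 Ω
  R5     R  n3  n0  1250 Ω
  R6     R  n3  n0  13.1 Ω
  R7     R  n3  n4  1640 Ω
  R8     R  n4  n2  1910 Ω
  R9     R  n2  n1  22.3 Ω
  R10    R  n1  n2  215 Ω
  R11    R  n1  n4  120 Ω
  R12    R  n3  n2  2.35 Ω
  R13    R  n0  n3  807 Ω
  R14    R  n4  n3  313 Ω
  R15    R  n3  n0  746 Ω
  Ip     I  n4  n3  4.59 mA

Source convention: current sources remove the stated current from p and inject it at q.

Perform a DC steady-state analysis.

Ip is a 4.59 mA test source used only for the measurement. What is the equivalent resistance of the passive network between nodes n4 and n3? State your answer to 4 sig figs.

Apply KCL at each of the 4 non-ground nodes and solve the resulting linear system.
Node n1: branches {R1, R2, R9, R10, R11} → V_1 = -0.009664
Node n2: branches {R1, R3, R8, R9, R10, R12} → V_2 = -0.001010
Node n3: branches {R3, R4, R5, R6, R7, R12, R13, R14, R15, Ip} → V_3 = 4.239e-05
Node n4: branches {R4, R7, R8, R11, R14, Ip} → V_4 = -0.06179

R_eq = 13.47 Ω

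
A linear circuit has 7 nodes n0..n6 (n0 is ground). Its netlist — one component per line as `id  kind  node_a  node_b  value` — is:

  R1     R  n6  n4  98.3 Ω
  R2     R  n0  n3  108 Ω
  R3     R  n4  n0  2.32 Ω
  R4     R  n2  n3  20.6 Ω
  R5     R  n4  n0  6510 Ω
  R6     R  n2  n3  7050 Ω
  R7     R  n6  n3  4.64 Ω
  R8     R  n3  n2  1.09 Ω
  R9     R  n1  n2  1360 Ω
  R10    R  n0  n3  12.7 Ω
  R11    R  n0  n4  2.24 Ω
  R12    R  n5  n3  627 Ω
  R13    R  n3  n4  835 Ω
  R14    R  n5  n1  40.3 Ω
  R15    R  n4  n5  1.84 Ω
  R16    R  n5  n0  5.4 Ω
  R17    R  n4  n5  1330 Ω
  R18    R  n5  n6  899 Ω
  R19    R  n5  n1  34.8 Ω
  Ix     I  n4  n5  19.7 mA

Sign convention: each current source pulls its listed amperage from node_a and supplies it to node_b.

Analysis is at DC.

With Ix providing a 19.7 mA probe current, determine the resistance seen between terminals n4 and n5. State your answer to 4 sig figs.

Element admittances at DC:
  Y(R1) = 0.01017 S between n6,n4
  Y(R2) = 0.009259 S between n0,n3
  Y(R3) = 0.4310 S between n4,n0
  Y(R4) = 0.04854 S between n2,n3
  Y(R5) = 0.0001536 S between n4,n0
  Y(R6) = 0.0001418 S between n2,n3
  Y(R7) = 0.2155 S between n6,n3
  Y(R8) = 0.9174 S between n3,n2
  Y(R9) = 0.0007353 S between n1,n2
  Y(R10) = 0.07874 S between n0,n3
  Y(R11) = 0.4464 S between n0,n4
  Y(R12) = 0.001595 S between n5,n3
  Y(R13) = 0.001198 S between n3,n4
  Y(R14) = 0.02481 S between n5,n1
  Y(R15) = 0.5435 S between n4,n5
  Y(R16) = 0.1852 S between n5,n0
  Y(R17) = 0.0007519 S between n4,n5
  Y(R18) = 0.001112 S between n5,n6
  Y(R19) = 0.02874 S between n5,n1
  Ix: injects 0.0197 A into n5 (from n4)
Assemble and solve the 6×6 MNA system:
  V(n1)=0.02291  V(n2)=0.0002609  V(n3)=0.0002437  V(n4)=-0.004925  V(n5)=0.02322  V(n6)=0.0001246

R_eq = 1.429 Ω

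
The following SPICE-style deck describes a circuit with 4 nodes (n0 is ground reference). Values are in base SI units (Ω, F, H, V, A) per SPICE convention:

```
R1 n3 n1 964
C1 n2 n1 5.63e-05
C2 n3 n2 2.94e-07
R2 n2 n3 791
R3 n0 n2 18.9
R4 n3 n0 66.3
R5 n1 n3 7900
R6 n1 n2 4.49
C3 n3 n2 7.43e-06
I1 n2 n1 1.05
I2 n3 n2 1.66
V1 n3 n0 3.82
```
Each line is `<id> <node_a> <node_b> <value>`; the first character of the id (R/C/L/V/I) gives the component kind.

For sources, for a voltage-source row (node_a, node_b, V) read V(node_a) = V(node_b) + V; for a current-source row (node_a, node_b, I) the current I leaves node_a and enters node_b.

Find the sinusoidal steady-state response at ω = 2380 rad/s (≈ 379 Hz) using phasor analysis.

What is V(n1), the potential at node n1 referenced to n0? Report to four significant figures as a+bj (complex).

Element admittances at ω=2380 rad/s:
  Y(R1) = 0.001037+0.000j S between n3,n1
  Y(C1) = 0.000+0.1340j S between n2,n1
  Y(C2) = 0.000+0.0006997j S between n3,n2
  Y(R2) = 0.001264+0.000j S between n2,n3
  Y(R3) = 0.05291+0.000j S between n0,n2
  Y(R4) = 0.01508+0.000j S between n3,n0
  Y(R5) = 0.0001266+0.000j S between n1,n3
  Y(R6) = 0.2227+0.000j S between n1,n2
  Y(C3) = 0.000+0.01768j S between n3,n2
  I1: injects 1.05 A into n1 (from n2)
  I2: injects 1.66 A into n2 (from n3)
  V1: constraint V(n3)−V(n0) = 3.82
Assemble and solve the 4×4 MNA system:
  V(n1)=30.88-9.806j  V(n2)=27.50-7.823j  V(n3)=3.820+0.000j
  i(V1)=-1.512+0.4139j

30.88-9.806j V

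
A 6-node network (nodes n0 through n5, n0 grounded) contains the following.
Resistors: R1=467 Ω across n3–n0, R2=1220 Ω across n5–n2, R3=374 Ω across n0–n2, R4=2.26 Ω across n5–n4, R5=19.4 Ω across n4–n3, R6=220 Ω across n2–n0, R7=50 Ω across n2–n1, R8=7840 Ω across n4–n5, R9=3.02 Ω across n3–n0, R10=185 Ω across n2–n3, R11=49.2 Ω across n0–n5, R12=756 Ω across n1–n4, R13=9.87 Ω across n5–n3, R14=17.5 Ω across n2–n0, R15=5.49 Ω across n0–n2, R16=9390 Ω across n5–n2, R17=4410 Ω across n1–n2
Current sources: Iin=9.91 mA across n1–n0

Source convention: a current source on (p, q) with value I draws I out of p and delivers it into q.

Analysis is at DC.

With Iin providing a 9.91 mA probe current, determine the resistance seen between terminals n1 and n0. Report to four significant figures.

R_eq = 49.92 Ω

MNA unknowns: 5 node voltages V₁..V_5
R1: Y=0.002141 on G[3,0]
R2: Y=0.0008197 on G[5,2]
R3: Y=0.002674 on G[0,2]
R4: Y=0.4425 on G[5,4]
R5: Y=0.05155 on G[4,3]
R6: Y=0.004545 on G[2,0]
R7: Y=0.02000 on G[2,1]
R8: Y=0.0001276 on G[4,5]
R9: Y=0.3311 on G[3,0]
R10: Y=0.005405 on G[2,3]
R11: Y=0.02033 on G[0,5]
R12: Y=0.001323 on G[1,4]
R13: Y=0.1013 on G[5,3]
R14: Y=0.05714 on G[2,0]
R15: Y=0.1821 on G[0,2]
R16: Y=0.0001065 on G[5,2]
R17: Y=0.0002268 on G[1,2]
Iin: z[1]−=0.00991, z[0]+=0.00991
solve → V1=-0.4947, V2=-0.03671, V3=-0.002242, V4=-0.006547, V5=-0.005589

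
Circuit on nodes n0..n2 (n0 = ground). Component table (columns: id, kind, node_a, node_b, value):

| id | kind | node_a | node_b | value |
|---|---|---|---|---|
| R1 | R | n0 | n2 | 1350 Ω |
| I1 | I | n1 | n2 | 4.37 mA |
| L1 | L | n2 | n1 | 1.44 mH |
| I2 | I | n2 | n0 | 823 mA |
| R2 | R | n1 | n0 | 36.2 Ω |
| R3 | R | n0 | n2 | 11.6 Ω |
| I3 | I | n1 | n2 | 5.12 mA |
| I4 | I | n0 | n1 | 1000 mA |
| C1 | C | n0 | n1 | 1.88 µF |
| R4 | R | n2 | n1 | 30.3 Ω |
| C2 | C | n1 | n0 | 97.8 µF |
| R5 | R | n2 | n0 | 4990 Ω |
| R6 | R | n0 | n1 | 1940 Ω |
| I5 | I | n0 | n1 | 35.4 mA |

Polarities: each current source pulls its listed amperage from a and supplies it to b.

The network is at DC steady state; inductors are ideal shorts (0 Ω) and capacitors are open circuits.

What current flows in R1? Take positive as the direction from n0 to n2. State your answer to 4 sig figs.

-0.001365 A

Apply KCL at each of the 2 non-ground nodes and solve the resulting linear system.
Node n1: branches {I1, L1, R2, I3, I4, C1, R4, C2, R6, I5} → V_1 = 1.842
Node n2: branches {R1, I1, L1, I2, R3, I3, R4, R5} → V_2 = 1.842
Source currents: i(L1)=-0.9741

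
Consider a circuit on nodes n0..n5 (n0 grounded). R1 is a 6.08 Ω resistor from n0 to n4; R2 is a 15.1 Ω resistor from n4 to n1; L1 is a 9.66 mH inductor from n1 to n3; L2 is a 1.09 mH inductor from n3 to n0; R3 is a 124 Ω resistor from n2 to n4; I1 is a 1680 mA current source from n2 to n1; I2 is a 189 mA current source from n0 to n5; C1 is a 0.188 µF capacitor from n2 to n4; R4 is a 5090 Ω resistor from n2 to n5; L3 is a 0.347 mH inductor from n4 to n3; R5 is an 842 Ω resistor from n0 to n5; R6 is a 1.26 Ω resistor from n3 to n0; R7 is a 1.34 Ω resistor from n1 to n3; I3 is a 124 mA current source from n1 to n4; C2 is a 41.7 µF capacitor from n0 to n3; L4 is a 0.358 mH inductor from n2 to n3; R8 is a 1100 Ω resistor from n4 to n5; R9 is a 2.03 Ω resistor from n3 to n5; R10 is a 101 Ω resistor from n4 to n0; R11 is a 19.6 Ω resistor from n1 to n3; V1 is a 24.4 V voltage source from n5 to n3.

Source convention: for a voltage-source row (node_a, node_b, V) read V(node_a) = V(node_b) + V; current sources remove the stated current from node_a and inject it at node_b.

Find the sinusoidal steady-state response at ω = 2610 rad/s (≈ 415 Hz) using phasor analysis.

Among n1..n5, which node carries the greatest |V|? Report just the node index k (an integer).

Element admittances at ω=2610 rad/s:
  Y(R1) = 0.1645+0.000j S between n0,n4
  Y(R2) = 0.06623+0.000j S between n4,n1
  Y(L1) = 0.000-0.03966j S between n1,n3
  Y(L2) = 0.000-0.3515j S between n3,n0
  Y(R3) = 0.008065+0.000j S between n2,n4
  I1: injects 1.68 A into n1 (from n2)
  I2: injects 0.189 A into n5 (from n0)
  Y(C1) = 0.000+0.0004907j S between n2,n4
  Y(R4) = 0.0001965+0.000j S between n2,n5
  Y(L3) = 0.000-1.104j S between n4,n3
  Y(R5) = 0.001188+0.000j S between n0,n5
  Y(R6) = 0.7937+0.000j S between n3,n0
  Y(R7) = 0.7463+0.000j S between n1,n3
  I3: injects 0.124 A into n4 (from n1)
  Y(C2) = 0.000+0.1088j S between n0,n3
  Y(L4) = 0.000-1.070j S between n2,n3
  Y(R8) = 0.0009091+0.000j S between n4,n5
  Y(R9) = 0.4926+0.000j S between n3,n5
  Y(R10) = 0.009901+0.000j S between n4,n0
  Y(R11) = 0.05102+0.000j S between n1,n3
  V1: constraint V(n5)−V(n3) = 24.4
Assemble and solve the 6×6 MNA system:
  V(n1)=1.957+0.1005j  V(n2)=0.1416-1.564j  V(n3)=0.1552+0.002012j  V(n4)=0.2074+0.2068j  V(n5)=24.56+0.002012j
  i(V1)=-11.89-0.0001238j

5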